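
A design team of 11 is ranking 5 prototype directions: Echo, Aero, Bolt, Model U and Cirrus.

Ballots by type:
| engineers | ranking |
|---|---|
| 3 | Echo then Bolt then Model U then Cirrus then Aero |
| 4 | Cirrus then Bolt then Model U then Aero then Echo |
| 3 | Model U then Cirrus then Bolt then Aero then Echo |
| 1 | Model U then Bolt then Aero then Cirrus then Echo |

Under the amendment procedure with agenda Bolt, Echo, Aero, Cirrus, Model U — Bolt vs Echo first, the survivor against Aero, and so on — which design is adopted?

Model U

Round 1: Bolt vs Echo — 8–3, Bolt advances.
Round 2: Bolt vs Aero — 11–0, Bolt advances.
Round 3: Bolt vs Cirrus — 4–7, Cirrus advances.
Round 4: Cirrus vs Model U — 4–7, Model U advances.
The agenda winner is Model U.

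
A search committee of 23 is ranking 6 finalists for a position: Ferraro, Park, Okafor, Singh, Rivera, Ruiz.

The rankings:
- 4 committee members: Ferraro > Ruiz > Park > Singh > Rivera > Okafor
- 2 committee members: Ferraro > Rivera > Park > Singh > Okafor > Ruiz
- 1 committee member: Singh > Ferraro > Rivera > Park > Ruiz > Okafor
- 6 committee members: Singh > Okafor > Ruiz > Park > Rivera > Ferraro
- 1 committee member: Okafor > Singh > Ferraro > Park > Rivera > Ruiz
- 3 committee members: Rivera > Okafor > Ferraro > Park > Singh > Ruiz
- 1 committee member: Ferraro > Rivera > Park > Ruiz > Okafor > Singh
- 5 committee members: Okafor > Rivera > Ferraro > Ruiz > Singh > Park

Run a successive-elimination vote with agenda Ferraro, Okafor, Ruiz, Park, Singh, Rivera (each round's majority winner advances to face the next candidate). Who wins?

Singh

Round 1: Ferraro vs Okafor — 8–15, Okafor advances.
Round 2: Okafor vs Ruiz — 17–6, Okafor advances.
Round 3: Okafor vs Park — 15–8, Okafor advances.
Round 4: Okafor vs Singh — 10–13, Singh advances.
Round 5: Singh vs Rivera — 12–11, Singh advances.
Singh survives the agenda.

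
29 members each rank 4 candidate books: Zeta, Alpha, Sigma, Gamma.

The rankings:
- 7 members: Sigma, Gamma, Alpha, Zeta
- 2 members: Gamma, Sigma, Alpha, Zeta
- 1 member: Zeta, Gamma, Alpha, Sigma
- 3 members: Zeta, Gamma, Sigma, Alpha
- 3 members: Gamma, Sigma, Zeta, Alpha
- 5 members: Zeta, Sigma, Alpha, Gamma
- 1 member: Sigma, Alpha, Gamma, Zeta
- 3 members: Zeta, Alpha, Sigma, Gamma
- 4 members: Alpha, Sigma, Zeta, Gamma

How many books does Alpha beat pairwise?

0

Alpha against each rival (29 members):
Alpha–Zeta: Zeta 15–14.
Alpha vs Sigma: Sigma, 21–8.
Alpha–Gamma: Gamma 16–13.
Alpha beats no one; loses to Zeta, Sigma, Gamma — 0 pairwise wins.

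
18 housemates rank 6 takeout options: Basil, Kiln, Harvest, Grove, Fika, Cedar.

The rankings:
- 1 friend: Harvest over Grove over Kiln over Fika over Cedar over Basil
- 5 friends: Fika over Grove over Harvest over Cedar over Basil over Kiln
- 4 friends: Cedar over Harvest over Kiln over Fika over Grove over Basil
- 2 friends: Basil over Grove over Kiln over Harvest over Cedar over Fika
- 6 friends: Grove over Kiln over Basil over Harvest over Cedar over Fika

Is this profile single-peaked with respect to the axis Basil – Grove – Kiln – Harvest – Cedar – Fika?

Axis positions: Basil=1, Grove=2, Kiln=3, Harvest=4, Cedar=5, Fika=6.
Ballot type 1: ranking walks positions 4-2-3-6-5-1; Grove is ranked above Kiln even though Kiln lies between Grove and the peak Harvest on the axis — preferences dip and rise again. Not single-peaked.
Ballot type 2: ranking walks positions 6-2-4-5-1-3; Grove is ranked above Cedar even though Cedar lies between Grove and the peak Fika on the axis — preferences dip and rise again. Not single-peaked.
Ballot type 3 (peak Cedar at position 5): ranking walks positions 5-4-3-6-2-1, expanding outward from the peak — single-peaked.
Ballot type 4 (peak Basil at position 1): ranking walks positions 1-2-3-4-5-6, expanding outward from the peak — single-peaked.
Ballot type 5 (peak Grove at position 2): ranking walks positions 2-3-1-4-5-6, expanding outward from the peak — single-peaked.
Ballot type 1 violates single-peakedness, so the profile is not single-peaked on this axis.

no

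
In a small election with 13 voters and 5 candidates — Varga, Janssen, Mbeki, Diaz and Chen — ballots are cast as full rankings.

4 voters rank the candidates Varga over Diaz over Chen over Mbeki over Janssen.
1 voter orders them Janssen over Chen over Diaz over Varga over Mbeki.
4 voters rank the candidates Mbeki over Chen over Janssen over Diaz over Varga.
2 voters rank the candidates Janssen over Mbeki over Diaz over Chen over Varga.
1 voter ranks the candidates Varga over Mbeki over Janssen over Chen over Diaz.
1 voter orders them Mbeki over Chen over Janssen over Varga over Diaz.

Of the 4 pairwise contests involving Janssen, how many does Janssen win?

Janssen against each rival (13 voters):
Janssen vs Varga: Janssen wins 8–5.
Janssen vs Mbeki: 3 to 10, Mbeki.
Janssen–Diaz: Janssen 9–4.
Janssen vs Chen: Chen wins 9–4.
Janssen beats Varga, Diaz; loses to Mbeki, Chen — 2 pairwise wins.

2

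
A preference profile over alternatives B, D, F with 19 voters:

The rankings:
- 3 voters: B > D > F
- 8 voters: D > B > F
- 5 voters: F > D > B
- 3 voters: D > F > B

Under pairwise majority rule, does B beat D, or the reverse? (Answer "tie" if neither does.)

Ballots ranking B above D: 3.
Ballots ranking D above B: 19 − 3 = 16.
D wins the head-to-head 16–3.

D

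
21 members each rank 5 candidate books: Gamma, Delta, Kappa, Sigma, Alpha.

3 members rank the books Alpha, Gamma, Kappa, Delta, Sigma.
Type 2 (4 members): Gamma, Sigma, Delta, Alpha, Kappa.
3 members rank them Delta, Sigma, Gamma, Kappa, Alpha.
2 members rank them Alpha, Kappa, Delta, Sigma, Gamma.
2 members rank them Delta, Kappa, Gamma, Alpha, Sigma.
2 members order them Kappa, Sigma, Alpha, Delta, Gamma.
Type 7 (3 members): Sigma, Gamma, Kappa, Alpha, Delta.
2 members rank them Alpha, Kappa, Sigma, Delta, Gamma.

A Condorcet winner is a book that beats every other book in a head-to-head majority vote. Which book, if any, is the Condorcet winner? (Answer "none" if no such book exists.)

Head-to-head results (21 members):
Gamma vs Delta: 3+4+3 = 10 for Gamma, 11 for Delta — Delta by 11–10.
Gamma vs Kappa: Gamma preferred on 3+4+3+3 = 13 ballots; Gamma wins 13–8.
Gamma vs Sigma: 9 to 12, Sigma.
Gamma vs Alpha: Gamma preferred on 4+3+2+3 = 12 ballots; Gamma wins 12–9.
Delta vs Kappa: Delta preferred on 4+3+2 = 9 ballots; Kappa wins 12–9.
Delta vs Sigma: Delta preferred on 3+3+2+2 = 10 ballots; Sigma wins 11–10.
Delta vs Alpha: Delta preferred on 4+3+2 = 9 ballots; Alpha wins 12–9.
Kappa vs Sigma: Kappa preferred on 3+2+2+2+2 = 11 ballots; Kappa wins 11–10.
Kappa vs Alpha: Kappa preferred on 3+2+2+3 = 10 ballots; Alpha wins 11–10.
Sigma vs Alpha: 4+3+2+3 = 12 for Sigma, 9 for Alpha — Sigma by 12–9.
Every book loses at least once (Gamma loses to Delta; Delta loses to Kappa; Kappa loses to Gamma; Sigma loses to Kappa; Alpha loses to Gamma). The majority relation contains the cycle Gamma → Kappa → Delta → Gamma, so there is no Condorcet winner.

none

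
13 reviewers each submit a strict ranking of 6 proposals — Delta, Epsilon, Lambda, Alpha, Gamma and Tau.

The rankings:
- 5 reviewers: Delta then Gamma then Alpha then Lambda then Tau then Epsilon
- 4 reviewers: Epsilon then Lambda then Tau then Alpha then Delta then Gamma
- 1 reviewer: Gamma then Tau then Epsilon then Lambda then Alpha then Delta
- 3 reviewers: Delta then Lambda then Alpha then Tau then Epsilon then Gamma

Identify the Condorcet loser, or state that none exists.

Gamma

Head-to-head results (13 reviewers):
Delta vs Epsilon: 5+3 = 8 for Delta, 5 for Epsilon — Delta by 8–5.
Delta vs Lambda: Delta is ranked higher on 5+3 = 8 ballots, Lambda on 5. Delta wins 8–5.
Delta vs Alpha: Delta preferred on 5+3 = 8 ballots; Delta wins 8–5.
Delta vs Gamma: 5+4+3 = 12 for Delta, 1 for Gamma — Delta by 12–1.
Delta vs Tau: Delta, 8–5.
Epsilon vs Lambda: Lambda, 8–5.
Epsilon vs Alpha: Alpha, 8–5.
Epsilon vs Gamma: Epsilon, 7–6.
Epsilon–Tau: Tau 9–4.
Lambda vs Alpha: 8 to 5, Lambda.
Lambda vs Gamma: Lambda, 7–6.
Lambda vs Tau: 12 to 1, Lambda.
Alpha vs Gamma: 7 to 6, Alpha.
Alpha vs Tau: Alpha preferred on 5+3 = 8 ballots; Alpha wins 8–5.
Gamma vs Tau: 6 to 7, Tau.
Gamma loses to every other project — it is the Condorcet loser.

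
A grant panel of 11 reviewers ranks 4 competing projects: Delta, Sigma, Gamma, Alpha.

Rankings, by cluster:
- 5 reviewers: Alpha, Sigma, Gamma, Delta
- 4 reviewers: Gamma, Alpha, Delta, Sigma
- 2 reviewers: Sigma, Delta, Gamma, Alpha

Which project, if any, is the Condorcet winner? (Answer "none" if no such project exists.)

none

Check each pair by majority over 11 ballots:
Delta vs Sigma: Sigma, 7–4.
Delta vs Gamma: Delta preferred on 2 ballots; Gamma wins 9–2.
Delta vs Alpha: Delta preferred on 2 ballots; Alpha wins 9–2.
Sigma vs Gamma: Sigma preferred on 5+2 = 7 ballots; Sigma wins 7–4.
Sigma vs Alpha: Sigma preferred on 2 ballots; Alpha wins 9–2.
Gamma vs Alpha: Gamma, 6–5.
Each project drops at least one matchup (Delta loses to Sigma; Sigma loses to Alpha; Gamma loses to Sigma; Alpha loses to Gamma); the cycle Sigma beats Gamma beats Alpha beats Sigma rules out a Condorcet winner.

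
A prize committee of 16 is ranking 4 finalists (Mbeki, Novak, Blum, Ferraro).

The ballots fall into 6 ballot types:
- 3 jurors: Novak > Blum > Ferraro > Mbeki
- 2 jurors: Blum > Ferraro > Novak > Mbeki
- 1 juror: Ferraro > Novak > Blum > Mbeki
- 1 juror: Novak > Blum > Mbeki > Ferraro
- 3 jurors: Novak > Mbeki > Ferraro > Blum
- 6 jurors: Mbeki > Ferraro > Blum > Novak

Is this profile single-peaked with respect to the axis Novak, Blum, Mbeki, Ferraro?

Axis positions: Novak=1, Blum=2, Mbeki=3, Ferraro=4.
Ballot type 1: ranking walks positions 1-2-4-3; Ferraro is ranked above Mbeki even though Mbeki lies between Ferraro and the peak Novak on the axis — preferences dip and rise again. Not single-peaked.
Ballot type 2: ranking walks positions 2-4-1-3; Ferraro is ranked above Mbeki even though Mbeki lies between Ferraro and the peak Blum on the axis — preferences dip and rise again. Not single-peaked.
Ballot type 3: ranking walks positions 4-1-2-3; Novak is ranked above Mbeki even though Mbeki lies between Novak and the peak Ferraro on the axis — preferences dip and rise again. Not single-peaked.
Ballot type 4 (peak Novak at position 1): ranking walks positions 1-2-3-4, expanding outward from the peak — single-peaked.
Ballot type 5: ranking walks positions 1-3-4-2; Mbeki is ranked above Blum even though Blum lies between Mbeki and the peak Novak on the axis — preferences dip and rise again. Not single-peaked.
Ballot type 6 (peak Mbeki at position 3): ranking walks positions 3-4-2-1, expanding outward from the peak — single-peaked.
Ballot type 1 violates single-peakedness, so the profile is not single-peaked on this axis.

no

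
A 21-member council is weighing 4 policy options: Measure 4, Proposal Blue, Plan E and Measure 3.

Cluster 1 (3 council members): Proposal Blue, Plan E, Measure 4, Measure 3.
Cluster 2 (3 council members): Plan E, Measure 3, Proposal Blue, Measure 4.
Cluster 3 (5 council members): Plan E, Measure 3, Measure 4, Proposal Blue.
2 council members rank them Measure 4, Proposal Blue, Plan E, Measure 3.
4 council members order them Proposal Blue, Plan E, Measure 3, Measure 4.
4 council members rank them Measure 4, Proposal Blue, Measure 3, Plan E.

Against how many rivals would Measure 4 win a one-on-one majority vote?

1

Measure 4 against each rival (21 council members):
Measure 4 vs Proposal Blue: 11 to 10, Measure 4.
Measure 4 vs Plan E: Plan E, 15–6.
Measure 4 vs Measure 3: Measure 3 wins 12–9.
Measure 4 beats Proposal Blue; loses to Plan E, Measure 3 — 1 pairwise win.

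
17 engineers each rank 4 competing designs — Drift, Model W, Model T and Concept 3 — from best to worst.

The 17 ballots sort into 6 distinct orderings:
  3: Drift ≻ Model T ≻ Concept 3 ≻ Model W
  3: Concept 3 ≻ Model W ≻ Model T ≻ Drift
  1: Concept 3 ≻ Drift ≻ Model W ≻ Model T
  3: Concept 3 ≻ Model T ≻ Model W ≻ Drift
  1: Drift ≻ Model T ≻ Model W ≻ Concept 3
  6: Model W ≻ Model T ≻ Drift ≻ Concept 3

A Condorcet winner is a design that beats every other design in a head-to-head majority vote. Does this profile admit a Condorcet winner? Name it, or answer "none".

Pairwise majorities:
Drift vs Model W: Drift preferred on 3+1+1 = 5 ballots; Model W wins 12–5.
Drift vs Model T: 5 to 12, Model T.
Drift vs Concept 3: Drift, 10–7.
Model W vs Model T: Model W preferred on 3+1+6 = 10 ballots; Model W wins 10–7.
Model W vs Concept 3: Model W is ranked higher on 1+6 = 7 ballots, Concept 3 on 10. Concept 3 wins 10–7.
Model T vs Concept 3: 10 to 7, Model T.
No design is unbeaten: Drift loses to Model W; Model W loses to Concept 3; Model T loses to Model W; Concept 3 loses to Drift. In particular Drift beats Concept 3 beats Model W beats Drift is a majority cycle — no Condorcet winner exists.

none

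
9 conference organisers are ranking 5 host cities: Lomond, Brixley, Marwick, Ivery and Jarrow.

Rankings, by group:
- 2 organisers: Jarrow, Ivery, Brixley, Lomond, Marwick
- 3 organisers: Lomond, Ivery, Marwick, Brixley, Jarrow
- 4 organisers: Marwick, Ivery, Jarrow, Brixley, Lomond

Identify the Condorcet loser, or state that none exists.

Head-to-head results (9 organisers):
Lomond vs Brixley: Lomond is ranked higher on 3 ballots, Brixley on 6. Brixley wins 6–3.
Lomond vs Marwick: Lomond wins 5–4.
Lomond vs Ivery: Ivery, 6–3.
Lomond vs Jarrow: 3 to 6, Jarrow.
Brixley vs Marwick: Brixley is ranked higher on 2 ballots, Marwick on 7. Marwick wins 7–2.
Brixley vs Ivery: 0 for Brixley, 9 for Ivery — Ivery by 9–0.
Brixley vs Jarrow: Brixley preferred on 3 ballots; Jarrow wins 6–3.
Marwick vs Ivery: 4 to 5, Ivery.
Marwick vs Jarrow: Marwick wins 7–2.
Ivery vs Jarrow: 7 to 2, Ivery.
Every city wins at least one matchup (Lomond beats Marwick; Brixley beats Lomond; Marwick beats Brixley; Ivery beats Lomond; Jarrow beats Lomond), so there is no Condorcet loser.

none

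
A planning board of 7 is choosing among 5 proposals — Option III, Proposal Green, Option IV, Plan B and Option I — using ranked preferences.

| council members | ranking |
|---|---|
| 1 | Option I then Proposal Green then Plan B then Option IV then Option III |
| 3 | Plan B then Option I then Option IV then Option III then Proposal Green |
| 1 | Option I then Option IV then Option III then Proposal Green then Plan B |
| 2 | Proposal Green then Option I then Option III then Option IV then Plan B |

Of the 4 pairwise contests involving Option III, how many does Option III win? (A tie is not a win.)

Option III against each rival (7 council members):
Option III vs Proposal Green: Option III is ranked higher on 3+1 = 4 ballots, Proposal Green on 3. Option III wins 4–3.
Option III vs Option IV: Option III is ranked higher on 2 ballots, Option IV on 5. Option IV wins 5–2.
Option III–Plan B: Plan B 4–3.
Option III vs Option I: Option I, 7–0.
Option III beats Proposal Green; loses to Option IV, Plan B, Option I — 1 pairwise win.

1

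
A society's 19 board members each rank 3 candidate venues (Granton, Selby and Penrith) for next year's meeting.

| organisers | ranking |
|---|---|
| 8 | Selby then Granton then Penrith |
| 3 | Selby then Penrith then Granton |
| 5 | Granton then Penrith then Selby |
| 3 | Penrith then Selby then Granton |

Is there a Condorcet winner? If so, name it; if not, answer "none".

Check each pair by majority over 19 ballots:
Granton vs Selby: Granton preferred on 5 ballots; Selby wins 14–5.
Granton vs Penrith: 13 to 6, Granton.
Selby vs Penrith: 8+3 = 11 for Selby, 8 for Penrith — Selby by 11–8.
Selby wins every pairwise contest, so Selby is the Condorcet winner.

Selby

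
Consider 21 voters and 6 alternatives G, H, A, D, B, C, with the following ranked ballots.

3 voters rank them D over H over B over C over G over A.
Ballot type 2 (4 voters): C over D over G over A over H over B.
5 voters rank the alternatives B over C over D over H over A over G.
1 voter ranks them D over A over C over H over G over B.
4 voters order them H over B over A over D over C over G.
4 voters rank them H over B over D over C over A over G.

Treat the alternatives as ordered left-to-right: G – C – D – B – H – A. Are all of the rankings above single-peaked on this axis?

Axis positions: G=1, C=2, D=3, B=4, H=5, A=6.
Ballot type 1: ranking walks positions 3-5-4-2-1-6; H is ranked above B even though B lies between H and the peak D on the axis — preferences dip and rise again. Not single-peaked.
Ballot type 2: ranking walks positions 2-3-1-6-5-4; A is ranked above B even though B lies between A and the peak C on the axis — preferences dip and rise again. Not single-peaked.
Ballot type 3: ranking walks positions 4-2-3-5-6-1; C is ranked above D even though D lies between C and the peak B on the axis — preferences dip and rise again. Not single-peaked.
Ballot type 4: ranking walks positions 3-6-2-5-1-4; A is ranked above B even though B lies between A and the peak D on the axis — preferences dip and rise again. Not single-peaked.
Ballot type 5 (peak H at position 5): ranking walks positions 5-4-6-3-2-1, expanding outward from the peak — single-peaked.
Ballot type 6 (peak H at position 5): ranking walks positions 5-4-3-2-6-1, expanding outward from the peak — single-peaked.
Ballot type 1 violates single-peakedness, so the profile is not single-peaked on this axis.

no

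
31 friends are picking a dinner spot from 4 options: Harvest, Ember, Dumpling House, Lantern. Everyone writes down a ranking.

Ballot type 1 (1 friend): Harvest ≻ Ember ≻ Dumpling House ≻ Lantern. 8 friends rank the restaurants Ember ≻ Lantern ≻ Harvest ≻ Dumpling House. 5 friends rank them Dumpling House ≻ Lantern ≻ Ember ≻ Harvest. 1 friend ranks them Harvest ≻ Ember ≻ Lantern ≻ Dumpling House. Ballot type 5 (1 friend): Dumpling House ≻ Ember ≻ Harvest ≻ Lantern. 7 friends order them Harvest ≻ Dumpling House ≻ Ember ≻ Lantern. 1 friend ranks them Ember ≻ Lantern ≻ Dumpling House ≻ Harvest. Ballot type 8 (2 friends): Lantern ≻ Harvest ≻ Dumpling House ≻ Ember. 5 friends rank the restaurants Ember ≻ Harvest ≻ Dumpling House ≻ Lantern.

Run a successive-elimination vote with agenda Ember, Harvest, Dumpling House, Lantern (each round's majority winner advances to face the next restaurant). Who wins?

Ember

Round 1: Ember vs Harvest — 20–11, Ember advances.
Round 2: Ember vs Dumpling House — 16–15, Ember advances.
Round 3: Ember vs Lantern — 24–7, Ember advances.
The agenda winner is Ember.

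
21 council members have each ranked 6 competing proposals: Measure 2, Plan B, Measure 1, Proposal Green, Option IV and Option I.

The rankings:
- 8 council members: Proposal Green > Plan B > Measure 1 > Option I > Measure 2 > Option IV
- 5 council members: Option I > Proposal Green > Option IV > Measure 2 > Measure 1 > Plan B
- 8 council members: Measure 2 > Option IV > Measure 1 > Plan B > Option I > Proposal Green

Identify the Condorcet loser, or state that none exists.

Head-to-head results (21 council members):
Measure 2 vs Plan B: Measure 2 is ranked higher on 5+8 = 13 ballots, Plan B on 8. Measure 2 wins 13–8.
Measure 2 vs Measure 1: Measure 2 preferred on 5+8 = 13 ballots; Measure 2 wins 13–8.
Measure 2 vs Proposal Green: Proposal Green, 13–8.
Measure 2 vs Option IV: Measure 2 is ranked higher on 8+8 = 16 ballots, Option IV on 5. Measure 2 wins 16–5.
Measure 2 vs Option I: Measure 2 is ranked higher on 8 ballots, Option I on 13. Option I wins 13–8.
Plan B vs Measure 1: Measure 1, 13–8.
Plan B vs Proposal Green: Proposal Green wins 13–8.
Plan B vs Option IV: Plan B preferred on 8 ballots; Option IV wins 13–8.
Plan B vs Option I: Plan B is ranked higher on 8+8 = 16 ballots, Option I on 5. Plan B wins 16–5.
Measure 1 vs Proposal Green: Proposal Green wins 13–8.
Measure 1–Option IV: Option IV 13–8.
Measure 1–Option I: Measure 1 16–5.
Proposal Green vs Option IV: Proposal Green is ranked higher on 8+5 = 13 ballots, Option IV on 8. Proposal Green wins 13–8.
Proposal Green vs Option I: Option I wins 13–8.
Option IV vs Option I: 8 for Option IV, 13 for Option I — Option I by 13–8.
Each option has at least one pairwise win (Measure 2 beats Plan B; Plan B beats Option I; Measure 1 beats Plan B; Proposal Green beats Measure 2; Option IV beats Plan B; Option I beats Measure 2) — no Condorcet loser.

none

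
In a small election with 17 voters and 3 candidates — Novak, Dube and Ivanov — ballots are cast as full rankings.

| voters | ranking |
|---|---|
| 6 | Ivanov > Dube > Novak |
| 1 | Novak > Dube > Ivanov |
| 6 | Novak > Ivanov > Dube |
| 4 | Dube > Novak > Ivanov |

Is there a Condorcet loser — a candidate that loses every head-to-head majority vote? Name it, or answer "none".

none

Head-to-head results (17 voters):
Novak vs Dube: Novak is ranked higher on 1+6 = 7 ballots, Dube on 10. Dube wins 10–7.
Novak vs Ivanov: 1+6+4 = 11 for Novak, 6 for Ivanov — Novak by 11–6.
Dube vs Ivanov: 5 to 12, Ivanov.
Each candidate has at least one pairwise win (Novak beats Ivanov; Dube beats Novak; Ivanov beats Dube) — no Condorcet loser.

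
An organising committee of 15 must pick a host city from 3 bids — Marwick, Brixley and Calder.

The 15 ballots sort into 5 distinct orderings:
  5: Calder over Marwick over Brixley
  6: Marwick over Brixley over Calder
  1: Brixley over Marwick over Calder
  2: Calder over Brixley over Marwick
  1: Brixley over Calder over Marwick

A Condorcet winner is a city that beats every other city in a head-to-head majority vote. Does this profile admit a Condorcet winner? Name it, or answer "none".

none

Check each pair by majority over 15 ballots:
Marwick vs Brixley: 11 to 4, Marwick.
Marwick vs Calder: 6+1 = 7 for Marwick, 8 for Calder — Calder by 8–7.
Brixley vs Calder: 6+1+1 = 8 for Brixley, 7 for Calder — Brixley by 8–7.
Each city drops at least one matchup (Marwick loses to Calder; Brixley loses to Marwick; Calder loses to Brixley); the cycle Marwick beats Brixley beats Calder beats Marwick rules out a Condorcet winner.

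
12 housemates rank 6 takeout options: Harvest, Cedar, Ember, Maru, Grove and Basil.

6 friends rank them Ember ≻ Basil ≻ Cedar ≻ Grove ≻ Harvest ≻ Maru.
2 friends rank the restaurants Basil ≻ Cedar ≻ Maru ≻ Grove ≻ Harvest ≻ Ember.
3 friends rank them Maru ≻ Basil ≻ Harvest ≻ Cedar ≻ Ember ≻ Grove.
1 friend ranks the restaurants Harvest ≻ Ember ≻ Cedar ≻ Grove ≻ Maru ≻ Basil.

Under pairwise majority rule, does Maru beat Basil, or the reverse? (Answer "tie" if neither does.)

Basil

Ballots ranking Maru above Basil: 3 + 1 = 4.
Ballots ranking Basil above Maru: 12 − 4 = 8.
Basil wins the head-to-head 8–4.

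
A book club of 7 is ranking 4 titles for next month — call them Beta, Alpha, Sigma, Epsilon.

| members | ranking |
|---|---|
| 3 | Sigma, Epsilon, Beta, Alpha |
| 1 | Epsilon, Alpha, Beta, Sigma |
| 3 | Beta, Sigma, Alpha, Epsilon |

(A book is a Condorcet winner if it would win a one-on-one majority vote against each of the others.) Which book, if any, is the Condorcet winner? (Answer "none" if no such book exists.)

Check each pair by majority over 7 ballots:
Beta vs Alpha: 6 to 1, Beta.
Beta vs Sigma: 1+3 = 4 for Beta, 3 for Sigma — Beta by 4–3.
Beta vs Epsilon: Beta preferred on 3 ballots; Epsilon wins 4–3.
Alpha vs Sigma: 1 to 6, Sigma.
Alpha vs Epsilon: 3 for Alpha, 4 for Epsilon — Epsilon by 4–3.
Sigma vs Epsilon: Sigma is ranked higher on 3+3 = 6 ballots, Epsilon on 1. Sigma wins 6–1.
Each book drops at least one matchup (Beta loses to Epsilon; Alpha loses to Beta; Sigma loses to Beta; Epsilon loses to Sigma); the cycle Beta → Sigma → Epsilon → Beta rules out a Condorcet winner.

none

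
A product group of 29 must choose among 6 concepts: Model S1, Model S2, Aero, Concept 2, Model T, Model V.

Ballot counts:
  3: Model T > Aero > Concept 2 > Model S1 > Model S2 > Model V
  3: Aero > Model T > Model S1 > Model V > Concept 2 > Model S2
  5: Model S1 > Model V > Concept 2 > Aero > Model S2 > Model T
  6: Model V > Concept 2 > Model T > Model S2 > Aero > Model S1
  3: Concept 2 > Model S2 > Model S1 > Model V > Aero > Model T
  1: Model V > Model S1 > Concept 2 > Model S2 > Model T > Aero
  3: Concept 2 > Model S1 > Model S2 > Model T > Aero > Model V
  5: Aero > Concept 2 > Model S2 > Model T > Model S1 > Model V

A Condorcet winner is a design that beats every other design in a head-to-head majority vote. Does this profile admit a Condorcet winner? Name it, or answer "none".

none

Pairwise majorities:
Model S1 vs Model S2: Model S1 wins 15–14.
Model S1–Aero: Aero 17–12.
Model S1 vs Concept 2: Concept 2 wins 20–9.
Model S1–Model T: Model T 17–12.
Model S1 vs Model V: Model S1, 22–7.
Model S2 vs Aero: Aero wins 16–13.
Model S2 vs Concept 2: Concept 2, 29–0.
Model S2 vs Model T: Model S2 wins 17–12.
Model S2 vs Model V: Model V, 15–14.
Aero vs Concept 2: Concept 2, 18–11.
Aero vs Model T: Aero, 16–13.
Aero–Model V: Model V 15–14.
Concept 2 vs Model T: Concept 2 wins 23–6.
Concept 2 vs Model V: Model V wins 15–14.
Model T–Model V: Model V 15–14.
Every design loses at least once (Model S1 loses to Aero; Model S2 loses to Model S1; Aero loses to Concept 2; Concept 2 loses to Model V; Model T loses to Model S2; Model V loses to Model S1). The majority relation contains the cycle Model S1 beats Model S2 beats Model T beats Model S1, so there is no Condorcet winner.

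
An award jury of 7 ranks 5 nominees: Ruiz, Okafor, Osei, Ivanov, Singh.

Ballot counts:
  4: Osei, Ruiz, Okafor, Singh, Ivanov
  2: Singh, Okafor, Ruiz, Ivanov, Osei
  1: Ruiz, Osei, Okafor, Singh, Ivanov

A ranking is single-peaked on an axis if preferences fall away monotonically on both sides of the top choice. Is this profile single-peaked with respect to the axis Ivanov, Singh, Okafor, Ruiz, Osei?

Axis positions: Ivanov=1, Singh=2, Okafor=3, Ruiz=4, Osei=5.
Bloc 1 (peak Osei at position 5): ranking walks positions 5-4-3-2-1, expanding outward from the peak — single-peaked.
Bloc 2 (peak Singh at position 2): ranking walks positions 2-3-4-1-5, expanding outward from the peak — single-peaked.
Bloc 3 (peak Ruiz at position 4): ranking walks positions 4-5-3-2-1, expanding outward from the peak — single-peaked.
Every ranking is single-peaked on this axis.

yes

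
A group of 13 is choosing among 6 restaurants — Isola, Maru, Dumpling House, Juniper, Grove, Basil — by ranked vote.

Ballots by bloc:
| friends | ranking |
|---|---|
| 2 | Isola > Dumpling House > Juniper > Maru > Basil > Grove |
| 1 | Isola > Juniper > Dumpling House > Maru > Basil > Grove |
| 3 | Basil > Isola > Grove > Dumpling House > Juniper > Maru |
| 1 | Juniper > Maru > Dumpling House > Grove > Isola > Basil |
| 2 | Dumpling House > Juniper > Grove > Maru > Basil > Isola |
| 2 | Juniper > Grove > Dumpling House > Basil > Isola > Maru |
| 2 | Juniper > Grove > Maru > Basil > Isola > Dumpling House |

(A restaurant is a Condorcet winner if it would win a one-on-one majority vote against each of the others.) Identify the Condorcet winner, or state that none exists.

none

Head-to-head results (13 friends):
Isola vs Maru: Isola wins 8–5.
Isola vs Dumpling House: Isola wins 8–5.
Isola vs Juniper: Juniper wins 7–6.
Isola vs Grove: Grove wins 7–6.
Isola–Basil: Basil 9–4.
Maru vs Dumpling House: Dumpling House wins 10–3.
Maru vs Juniper: Juniper wins 13–0.
Maru–Grove: Grove 9–4.
Maru vs Basil: Maru, 8–5.
Dumpling House vs Juniper: Dumpling House wins 7–6.
Dumpling House vs Grove: Grove wins 7–6.
Dumpling House–Basil: Dumpling House 8–5.
Juniper–Grove: Juniper 10–3.
Juniper vs Basil: Juniper wins 10–3.
Grove vs Basil: Grove wins 7–6.
Every restaurant loses at least once (Isola loses to Juniper; Maru loses to Isola; Dumpling House loses to Isola; Juniper loses to Dumpling House; Grove loses to Juniper; Basil loses to Maru). The majority relation contains the cycle Isola → Maru → Basil → Isola, so there is no Condorcet winner.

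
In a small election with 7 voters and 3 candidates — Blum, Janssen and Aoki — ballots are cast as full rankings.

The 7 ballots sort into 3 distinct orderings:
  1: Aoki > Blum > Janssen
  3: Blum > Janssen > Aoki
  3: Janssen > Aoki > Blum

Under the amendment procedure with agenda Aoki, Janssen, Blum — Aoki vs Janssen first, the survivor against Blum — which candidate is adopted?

Round 1: Aoki vs Janssen — 1–6, Janssen advances.
Round 2: Janssen vs Blum — 3–4, Blum advances.
Blum survives the agenda.

Blum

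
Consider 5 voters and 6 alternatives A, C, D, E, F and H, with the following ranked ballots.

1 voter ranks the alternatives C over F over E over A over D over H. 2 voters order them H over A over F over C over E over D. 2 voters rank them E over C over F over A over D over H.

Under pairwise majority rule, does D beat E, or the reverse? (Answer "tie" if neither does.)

No ballot ranks D above E: 0.
Ballots ranking E above D: 5 − 0 = 5.
E wins the head-to-head 5–0.

E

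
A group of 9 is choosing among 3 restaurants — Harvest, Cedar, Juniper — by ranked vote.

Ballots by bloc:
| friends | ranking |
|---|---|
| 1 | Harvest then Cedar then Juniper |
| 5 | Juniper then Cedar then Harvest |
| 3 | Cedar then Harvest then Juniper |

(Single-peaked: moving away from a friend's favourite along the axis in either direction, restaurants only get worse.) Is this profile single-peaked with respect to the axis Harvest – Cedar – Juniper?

yes

Axis positions: Harvest=1, Cedar=2, Juniper=3.
Bloc 1 (peak Harvest at position 1): ranking walks positions 1-2-3, expanding outward from the peak — single-peaked.
Bloc 2 (peak Juniper at position 3): ranking walks positions 3-2-1, expanding outward from the peak — single-peaked.
Bloc 3 (peak Cedar at position 2): ranking walks positions 2-1-3, expanding outward from the peak — single-peaked.
Every ranking is single-peaked on this axis.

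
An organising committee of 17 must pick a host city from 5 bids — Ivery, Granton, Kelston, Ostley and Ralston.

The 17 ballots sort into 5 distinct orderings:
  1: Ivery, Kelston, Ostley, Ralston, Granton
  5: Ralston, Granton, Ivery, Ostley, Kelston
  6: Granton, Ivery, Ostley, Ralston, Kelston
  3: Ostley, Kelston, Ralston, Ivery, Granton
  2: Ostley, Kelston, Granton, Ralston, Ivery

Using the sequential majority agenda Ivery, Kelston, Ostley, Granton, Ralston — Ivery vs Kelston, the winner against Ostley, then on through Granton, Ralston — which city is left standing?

Ralston

Round 1: Ivery vs Kelston — 12–5, Ivery advances.
Round 2: Ivery vs Ostley — 12–5, Ivery advances.
Round 3: Ivery vs Granton — 4–13, Granton advances.
Round 4: Granton vs Ralston — 8–9, Ralston advances.
Ralston survives the agenda.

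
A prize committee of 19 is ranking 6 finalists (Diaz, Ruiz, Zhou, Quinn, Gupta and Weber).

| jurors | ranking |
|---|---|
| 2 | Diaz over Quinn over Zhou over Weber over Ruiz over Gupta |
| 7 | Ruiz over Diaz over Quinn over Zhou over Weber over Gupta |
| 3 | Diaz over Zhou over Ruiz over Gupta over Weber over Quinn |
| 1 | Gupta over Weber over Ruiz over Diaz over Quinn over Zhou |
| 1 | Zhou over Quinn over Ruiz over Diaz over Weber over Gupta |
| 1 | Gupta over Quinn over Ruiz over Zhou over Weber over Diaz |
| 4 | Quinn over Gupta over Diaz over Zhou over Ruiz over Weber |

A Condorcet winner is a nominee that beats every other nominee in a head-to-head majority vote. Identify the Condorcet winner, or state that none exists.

none

Pairwise majorities:
Diaz vs Ruiz: 2+3+4 = 9 for Diaz, 10 for Ruiz — Ruiz by 10–9.
Diaz vs Zhou: Diaz is ranked higher on 2+7+3+1+4 = 17 ballots, Zhou on 2. Diaz wins 17–2.
Diaz vs Quinn: Diaz wins 13–6.
Diaz vs Gupta: Diaz preferred on 2+7+3+1 = 13 ballots; Diaz wins 13–6.
Diaz vs Weber: Diaz, 17–2.
Ruiz vs Zhou: Zhou, 10–9.
Ruiz–Quinn: Ruiz 11–8.
Ruiz vs Gupta: 2+7+3+1 = 13 for Ruiz, 6 for Gupta — Ruiz by 13–6.
Ruiz vs Weber: Ruiz is ranked higher on 7+3+1+1+4 = 16 ballots, Weber on 3. Ruiz wins 16–3.
Zhou vs Quinn: Zhou preferred on 3+1 = 4 ballots; Quinn wins 15–4.
Zhou–Gupta: Zhou 13–6.
Zhou vs Weber: Zhou preferred on 2+7+3+1+1+4 = 18 ballots; Zhou wins 18–1.
Quinn vs Gupta: Quinn, 14–5.
Quinn–Weber: Quinn 15–4.
Gupta vs Weber: Weber wins 10–9.
Every nominee loses at least once (Diaz loses to Ruiz; Ruiz loses to Zhou; Zhou loses to Diaz; Quinn loses to Diaz; Gupta loses to Diaz; Weber loses to Diaz). The majority relation contains the cycle Diaz beats Zhou beats Ruiz beats Diaz, so there is no Condorcet winner.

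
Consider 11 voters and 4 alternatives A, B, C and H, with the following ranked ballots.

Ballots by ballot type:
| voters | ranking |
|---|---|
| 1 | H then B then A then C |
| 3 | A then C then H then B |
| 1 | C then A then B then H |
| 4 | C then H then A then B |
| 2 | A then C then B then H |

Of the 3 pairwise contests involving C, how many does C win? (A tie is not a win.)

C against each rival (11 voters):
C–A: A 6–5.
C vs B: 3+1+4+2 = 10 for C, 1 for B — C by 10–1.
C vs H: C, 10–1.
C beats B, H; loses to A — 2 pairwise wins.

2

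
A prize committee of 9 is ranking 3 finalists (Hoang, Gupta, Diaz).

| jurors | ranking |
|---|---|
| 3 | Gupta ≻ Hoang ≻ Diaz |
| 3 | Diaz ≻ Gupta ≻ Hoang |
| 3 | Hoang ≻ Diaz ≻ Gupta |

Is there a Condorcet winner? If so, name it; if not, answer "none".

none

Pairwise majorities:
Hoang vs Gupta: Gupta wins 6–3.
Hoang vs Diaz: Hoang, 6–3.
Gupta vs Diaz: Diaz wins 6–3.
No nominee is unbeaten: Hoang loses to Gupta; Gupta loses to Diaz; Diaz loses to Hoang. In particular Hoang → Diaz → Gupta → Hoang is a majority cycle — no Condorcet winner exists.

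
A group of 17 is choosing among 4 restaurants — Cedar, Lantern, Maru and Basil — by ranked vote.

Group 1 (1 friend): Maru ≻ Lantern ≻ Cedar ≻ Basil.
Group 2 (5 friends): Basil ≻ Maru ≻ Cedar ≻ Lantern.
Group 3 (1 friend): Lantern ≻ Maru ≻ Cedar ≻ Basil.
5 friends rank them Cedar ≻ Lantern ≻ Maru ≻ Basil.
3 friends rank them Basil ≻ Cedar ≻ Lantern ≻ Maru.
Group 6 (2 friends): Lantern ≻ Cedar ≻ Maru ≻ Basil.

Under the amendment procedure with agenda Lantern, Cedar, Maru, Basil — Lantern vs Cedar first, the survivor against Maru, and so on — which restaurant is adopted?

Round 1: Lantern vs Cedar — 4–13, Cedar advances.
Round 2: Cedar vs Maru — 10–7, Cedar advances.
Round 3: Cedar vs Basil — 9–8, Cedar advances.
The agenda winner is Cedar.

Cedar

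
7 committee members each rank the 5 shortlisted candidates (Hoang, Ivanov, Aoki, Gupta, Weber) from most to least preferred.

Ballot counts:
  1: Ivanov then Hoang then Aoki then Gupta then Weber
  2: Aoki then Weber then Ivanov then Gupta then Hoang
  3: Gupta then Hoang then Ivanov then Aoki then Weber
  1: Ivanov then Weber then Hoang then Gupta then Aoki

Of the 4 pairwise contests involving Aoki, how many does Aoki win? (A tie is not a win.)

Aoki against each rival (7 committee members):
Aoki vs Hoang: 2 for Aoki, 5 for Hoang — Hoang by 5–2.
Aoki vs Ivanov: Ivanov wins 5–2.
Aoki vs Gupta: Aoki preferred on 1+2 = 3 ballots; Gupta wins 4–3.
Aoki vs Weber: 6 to 1, Aoki.
Aoki beats Weber; loses to Hoang, Ivanov, Gupta — 1 pairwise win.

1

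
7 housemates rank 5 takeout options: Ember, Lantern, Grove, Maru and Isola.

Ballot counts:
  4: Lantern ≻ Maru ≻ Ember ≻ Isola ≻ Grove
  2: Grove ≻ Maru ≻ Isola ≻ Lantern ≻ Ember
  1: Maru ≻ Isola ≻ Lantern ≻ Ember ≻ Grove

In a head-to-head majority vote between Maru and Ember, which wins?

Ballots ranking Maru above Ember: 4 + 2 + 1 = 7.
Ballots ranking Ember above Maru: 7 − 7 = 0.
Maru wins the head-to-head 7–0.

Maru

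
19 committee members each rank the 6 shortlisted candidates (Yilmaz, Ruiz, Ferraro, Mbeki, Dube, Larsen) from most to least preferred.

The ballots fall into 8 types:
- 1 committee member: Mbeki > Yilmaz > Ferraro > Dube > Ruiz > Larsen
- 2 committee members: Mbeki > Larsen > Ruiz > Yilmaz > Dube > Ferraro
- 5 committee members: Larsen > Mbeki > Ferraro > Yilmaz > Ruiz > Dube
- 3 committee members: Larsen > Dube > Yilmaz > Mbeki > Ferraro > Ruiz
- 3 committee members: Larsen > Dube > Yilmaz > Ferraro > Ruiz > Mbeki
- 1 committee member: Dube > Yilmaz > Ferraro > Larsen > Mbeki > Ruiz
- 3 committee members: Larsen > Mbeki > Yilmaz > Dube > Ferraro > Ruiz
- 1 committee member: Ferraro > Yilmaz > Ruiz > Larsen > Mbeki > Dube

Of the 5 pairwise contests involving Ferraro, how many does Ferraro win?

Ferraro against each rival (19 committee members):
Ferraro vs Yilmaz: Ferraro preferred on 5+1 = 6 ballots; Yilmaz wins 13–6.
Ferraro vs Ruiz: Ferraro wins 17–2.
Ferraro vs Mbeki: Mbeki wins 14–5.
Ferraro vs Dube: Dube wins 12–7.
Ferraro vs Larsen: Ferraro preferred on 1+1+1 = 3 ballots; Larsen wins 16–3.
Ferraro beats Ruiz; loses to Yilmaz, Mbeki, Dube, Larsen — 1 pairwise win.

1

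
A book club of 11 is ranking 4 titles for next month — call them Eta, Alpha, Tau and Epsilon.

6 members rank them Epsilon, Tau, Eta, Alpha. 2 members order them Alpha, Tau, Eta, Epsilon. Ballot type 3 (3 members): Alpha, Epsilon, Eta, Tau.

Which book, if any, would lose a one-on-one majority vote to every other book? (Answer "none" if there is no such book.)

Alpha

Pairwise majorities:
Eta–Alpha: Eta 6–5.
Eta vs Tau: Tau, 8–3.
Eta vs Epsilon: 2 for Eta, 9 for Epsilon — Epsilon by 9–2.
Alpha vs Tau: Alpha is ranked higher on 2+3 = 5 ballots, Tau on 6. Tau wins 6–5.
Alpha vs Epsilon: 5 to 6, Epsilon.
Tau–Epsilon: Epsilon 9–2.
Alpha loses to every other book — it is the Condorcet loser.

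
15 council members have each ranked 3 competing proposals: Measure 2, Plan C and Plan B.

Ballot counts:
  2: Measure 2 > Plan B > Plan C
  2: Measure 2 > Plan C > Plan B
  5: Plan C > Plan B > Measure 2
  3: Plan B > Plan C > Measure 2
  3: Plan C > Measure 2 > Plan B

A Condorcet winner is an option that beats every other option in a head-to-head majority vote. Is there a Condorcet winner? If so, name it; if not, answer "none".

Head-to-head results (15 council members):
Measure 2 vs Plan C: Plan C, 11–4.
Measure 2–Plan B: Plan B 8–7.
Plan C vs Plan B: Plan C is ranked higher on 2+5+3 = 10 ballots, Plan B on 5. Plan C wins 10–5.
Plan C defeats every rival head-to-head and is the Condorcet winner.

Plan C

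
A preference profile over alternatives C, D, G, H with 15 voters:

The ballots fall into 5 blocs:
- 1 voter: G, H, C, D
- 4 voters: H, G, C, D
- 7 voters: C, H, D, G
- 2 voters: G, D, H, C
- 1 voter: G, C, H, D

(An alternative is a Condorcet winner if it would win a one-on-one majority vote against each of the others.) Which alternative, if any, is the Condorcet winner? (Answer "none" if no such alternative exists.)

Check each pair by majority over 15 ballots:
C vs D: C wins 13–2.
C vs G: G wins 8–7.
C vs H: C wins 8–7.
D vs G: G, 8–7.
D vs H: H wins 13–2.
G–H: H 11–4.
No alternative is unbeaten: C loses to G; D loses to C; G loses to H; H loses to C. In particular C > H > G > C is a majority cycle — no Condorcet winner exists.

none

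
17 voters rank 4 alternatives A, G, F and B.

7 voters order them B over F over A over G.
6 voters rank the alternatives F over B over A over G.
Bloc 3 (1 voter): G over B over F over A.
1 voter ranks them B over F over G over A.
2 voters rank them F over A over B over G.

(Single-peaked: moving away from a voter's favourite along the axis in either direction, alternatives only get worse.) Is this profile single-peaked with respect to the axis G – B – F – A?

yes

Axis positions: G=1, B=2, F=3, A=4.
Bloc 1 (peak B at position 2): ranking walks positions 2-3-4-1, expanding outward from the peak — single-peaked.
Bloc 2 (peak F at position 3): ranking walks positions 3-2-4-1, expanding outward from the peak — single-peaked.
Bloc 3 (peak G at position 1): ranking walks positions 1-2-3-4, expanding outward from the peak — single-peaked.
Bloc 4 (peak B at position 2): ranking walks positions 2-3-1-4, expanding outward from the peak — single-peaked.
Bloc 5 (peak F at position 3): ranking walks positions 3-4-2-1, expanding outward from the peak — single-peaked.
Every ranking is single-peaked on this axis.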